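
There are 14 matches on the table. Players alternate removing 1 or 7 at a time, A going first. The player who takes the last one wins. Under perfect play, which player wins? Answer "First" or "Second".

W/L table (W = player to move can force a win):
i:   0  1  2  3  4  5  6  7  8  9 10 11 12 13 14
     L  W  L  W  L  W  L  W  L  W  L  W  L  W  L
Position 14 is L, so the second player wins.

Second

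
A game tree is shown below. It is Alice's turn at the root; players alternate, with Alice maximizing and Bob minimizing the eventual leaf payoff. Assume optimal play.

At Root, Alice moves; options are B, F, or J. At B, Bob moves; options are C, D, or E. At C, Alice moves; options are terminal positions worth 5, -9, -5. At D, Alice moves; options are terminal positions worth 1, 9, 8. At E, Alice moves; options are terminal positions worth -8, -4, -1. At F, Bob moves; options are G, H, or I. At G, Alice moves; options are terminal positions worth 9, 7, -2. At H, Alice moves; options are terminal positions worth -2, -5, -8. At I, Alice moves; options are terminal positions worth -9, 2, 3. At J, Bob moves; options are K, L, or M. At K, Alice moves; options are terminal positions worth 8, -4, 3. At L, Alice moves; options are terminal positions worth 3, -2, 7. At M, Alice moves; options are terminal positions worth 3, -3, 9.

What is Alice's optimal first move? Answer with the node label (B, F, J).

J

C (Alice): max(5, -9, -5) = 5
D (Alice): max(1, 9, 8) = 9
E (Alice): max(-8, -4, -1) = -1
B (Bob): min(5, 9, -1) = -1
G (Alice): max(9, 7, -2) = 9
H (Alice): max(-2, -5, -8) = -2
I (Alice): max(-9, 2, 3) = 3
F (Bob): min(9, -2, 3) = -2
K (Alice): max(8, -4, 3) = 8
L (Alice): max(3, -2, 7) = 7
M (Alice): max(3, -3, 9) = 9
J (Bob): min(8, 7, 9) = 7
Root (Alice): max(-1, -2, 7) = 7
Alice picks the child with the highest value: J (value 7).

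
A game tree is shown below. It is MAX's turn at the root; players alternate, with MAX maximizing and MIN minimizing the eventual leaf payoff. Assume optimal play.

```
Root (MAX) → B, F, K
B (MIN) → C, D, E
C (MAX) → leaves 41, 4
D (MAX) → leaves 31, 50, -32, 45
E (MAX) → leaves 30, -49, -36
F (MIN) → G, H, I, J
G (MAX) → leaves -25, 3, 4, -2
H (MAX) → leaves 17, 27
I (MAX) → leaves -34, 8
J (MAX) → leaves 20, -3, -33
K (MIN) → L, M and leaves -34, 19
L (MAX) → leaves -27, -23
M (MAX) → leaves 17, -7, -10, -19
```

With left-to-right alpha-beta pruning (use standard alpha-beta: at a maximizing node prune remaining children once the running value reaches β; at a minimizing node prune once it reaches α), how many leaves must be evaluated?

13

C [α=-∞,β=+∞]: v=41
D [α=-∞,β=41]: v=50 after child 2 ≥ β → β-cutoff, skip 2
E [α=-∞,β=41]: v=30
B [α=-∞,β=+∞]: v=30
G [α=30,β=+∞]: v=4
F [α=30,β=+∞]: v=4 after child 1 ≤ α → α-cutoff, skip 3
L [α=30,β=+∞]: v=-23
K [α=30,β=+∞]: v=-23 after child 1 ≤ α → α-cutoff, skip 3
Root [α=-∞,β=+∞]: v=30
Leaves evaluated: 13 of 28.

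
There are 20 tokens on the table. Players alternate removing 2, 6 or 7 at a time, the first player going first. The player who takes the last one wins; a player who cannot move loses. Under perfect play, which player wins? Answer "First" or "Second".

First

Mark each pile size as W (mover wins) or L (mover loses):
i:   0  1  2  3  4  5  6  7  8  9 10 11 12 13 14 15 16 17 18 19 20
     L  L  W  W  L  L  W  W  W  L  W  W  W  L  L  W  W  L  L  W  W
Position 20 is W, so the first player wins.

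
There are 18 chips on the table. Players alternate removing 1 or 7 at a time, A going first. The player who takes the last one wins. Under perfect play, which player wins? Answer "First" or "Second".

Mark each pile size as W (mover wins) or L (mover loses):
i:   0  1  2  3  4  5  6  7  8  9 10 11 12 13 14 15 16 17 18
     L  W  L  W  L  W  L  W  L  W  L  W  L  W  L  W  L  W  L
Position 18 is L, so the second player wins.

Second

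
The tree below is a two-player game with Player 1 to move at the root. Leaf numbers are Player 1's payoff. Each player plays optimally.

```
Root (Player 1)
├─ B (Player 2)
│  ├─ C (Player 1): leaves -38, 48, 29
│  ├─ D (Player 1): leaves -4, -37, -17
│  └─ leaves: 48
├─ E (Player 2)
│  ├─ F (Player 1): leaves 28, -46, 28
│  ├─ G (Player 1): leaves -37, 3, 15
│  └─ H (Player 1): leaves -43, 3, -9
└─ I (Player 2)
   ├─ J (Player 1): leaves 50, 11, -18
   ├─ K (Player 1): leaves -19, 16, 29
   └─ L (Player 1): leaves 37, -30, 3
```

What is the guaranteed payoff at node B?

-4

C: max(-38, 48, 29) = 48
D: max(-4, -37, -17) = -4
B: min(48, -4, 48) = -4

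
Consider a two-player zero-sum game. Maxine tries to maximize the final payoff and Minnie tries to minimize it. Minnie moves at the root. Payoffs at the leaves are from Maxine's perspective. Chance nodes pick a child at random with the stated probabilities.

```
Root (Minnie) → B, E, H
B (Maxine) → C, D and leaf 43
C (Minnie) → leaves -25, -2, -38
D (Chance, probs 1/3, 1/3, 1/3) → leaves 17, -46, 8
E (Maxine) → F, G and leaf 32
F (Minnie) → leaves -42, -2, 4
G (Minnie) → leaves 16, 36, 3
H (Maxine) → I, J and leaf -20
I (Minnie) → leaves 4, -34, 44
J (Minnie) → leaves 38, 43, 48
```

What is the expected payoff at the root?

32

C (Minnie): min(-25, -2, -38) = -38
D (Chance): 1/3·17 + 1/3·-46 + 1/3·8 = -7
B (Maxine): max(-38, -7, 43) = 43
F (Minnie): min(-42, -2, 4) = -42
G (Minnie): min(16, 36, 3) = 3
E (Maxine): max(-42, 3, 32) = 32
I (Minnie): min(4, -34, 44) = -34
J (Minnie): min(38, 43, 48) = 38
H (Maxine): max(-34, 38, -20) = 38
Root (Minnie): min(43, 32, 38) = 32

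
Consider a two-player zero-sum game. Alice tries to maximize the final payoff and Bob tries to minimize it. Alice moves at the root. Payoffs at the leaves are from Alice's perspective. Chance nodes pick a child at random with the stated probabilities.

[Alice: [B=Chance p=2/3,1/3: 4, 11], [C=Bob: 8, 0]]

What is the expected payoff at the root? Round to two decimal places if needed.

B (Chance): 2/3·4 + 1/3·11 = 6.33
C (Bob): min(8, 0) = 0
Root (Alice): max(6.33, 0) = 6.33

6.33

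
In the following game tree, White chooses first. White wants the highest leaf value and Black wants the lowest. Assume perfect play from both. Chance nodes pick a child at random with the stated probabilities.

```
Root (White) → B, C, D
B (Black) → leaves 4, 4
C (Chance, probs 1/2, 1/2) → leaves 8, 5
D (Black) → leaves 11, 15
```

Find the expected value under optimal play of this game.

B (Black): min(4, 4) = 4
C (Chance): 1/2·8 + 1/2·5 = 6.5
D (Black): min(11, 15) = 11
Root (White): max(4, 6.5, 11) = 11

11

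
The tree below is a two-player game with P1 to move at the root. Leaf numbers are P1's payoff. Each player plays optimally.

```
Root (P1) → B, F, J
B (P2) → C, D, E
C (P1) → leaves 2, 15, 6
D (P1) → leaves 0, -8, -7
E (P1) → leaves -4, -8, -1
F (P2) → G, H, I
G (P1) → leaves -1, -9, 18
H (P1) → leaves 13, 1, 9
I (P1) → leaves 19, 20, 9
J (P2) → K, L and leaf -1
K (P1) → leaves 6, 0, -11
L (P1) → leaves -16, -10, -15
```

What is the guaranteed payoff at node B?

C: max(2, 15, 6) = 15
D: max(0, -8, -7) = 0
E: max(-4, -8, -1) = -1
B: min(15, 0, -1) = -1

-1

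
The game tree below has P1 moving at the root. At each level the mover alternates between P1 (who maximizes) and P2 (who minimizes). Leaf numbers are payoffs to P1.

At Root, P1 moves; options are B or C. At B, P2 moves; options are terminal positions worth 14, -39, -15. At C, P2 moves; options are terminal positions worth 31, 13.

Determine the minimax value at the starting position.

13

B (P2): min(14, -39, -15) = -39
C (P2): min(31, 13) = 13
Root (P1): max(-39, 13) = 13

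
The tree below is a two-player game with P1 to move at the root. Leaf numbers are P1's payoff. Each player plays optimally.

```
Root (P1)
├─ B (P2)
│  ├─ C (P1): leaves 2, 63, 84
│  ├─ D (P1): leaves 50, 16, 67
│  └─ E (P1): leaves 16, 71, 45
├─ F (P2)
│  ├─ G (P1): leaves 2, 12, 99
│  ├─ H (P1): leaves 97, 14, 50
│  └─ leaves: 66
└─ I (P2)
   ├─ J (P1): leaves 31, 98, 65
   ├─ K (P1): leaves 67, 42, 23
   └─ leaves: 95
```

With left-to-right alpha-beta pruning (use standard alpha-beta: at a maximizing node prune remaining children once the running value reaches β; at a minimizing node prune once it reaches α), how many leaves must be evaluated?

21

C [α=-∞,β=+∞]: v=84
D [α=-∞,β=84]: v=67
E [α=-∞,β=67]: v=71 after child 2 ≥ β → β-cutoff, skip 1
B [α=-∞,β=+∞]: v=67
G [α=67,β=+∞]: v=99
H [α=67,β=99]: v=97
F [α=67,β=+∞]: v=66
J [α=67,β=+∞]: v=98
K [α=67,β=98]: v=67
I [α=67,β=+∞]: v=67 after child 2 ≤ α → α-cutoff, skip 1
Root [α=-∞,β=+∞]: v=67
Leaves evaluated: 21 of 23.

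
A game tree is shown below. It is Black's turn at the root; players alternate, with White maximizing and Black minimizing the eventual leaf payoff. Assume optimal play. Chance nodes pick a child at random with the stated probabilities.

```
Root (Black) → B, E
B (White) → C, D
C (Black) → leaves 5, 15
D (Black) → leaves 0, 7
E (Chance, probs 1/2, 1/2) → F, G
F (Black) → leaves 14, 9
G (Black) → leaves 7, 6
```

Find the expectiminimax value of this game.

5

C (Black): min(5, 15) = 5
D (Black): min(0, 7) = 0
B (White): max(5, 0) = 5
F (Black): min(14, 9) = 9
G (Black): min(7, 6) = 6
E (Chance): 1/2·9 + 1/2·6 = 7.5
Root (Black): min(5, 7.5) = 5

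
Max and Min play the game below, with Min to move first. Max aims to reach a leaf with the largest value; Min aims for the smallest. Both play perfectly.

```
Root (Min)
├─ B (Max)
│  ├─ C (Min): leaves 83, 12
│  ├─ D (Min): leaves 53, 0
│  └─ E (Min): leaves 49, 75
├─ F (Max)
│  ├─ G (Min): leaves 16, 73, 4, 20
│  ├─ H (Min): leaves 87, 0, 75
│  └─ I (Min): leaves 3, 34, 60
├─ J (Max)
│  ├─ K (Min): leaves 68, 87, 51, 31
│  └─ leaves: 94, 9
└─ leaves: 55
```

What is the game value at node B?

C: min(83, 12) = 12
D: min(53, 0) = 0
E: min(49, 75) = 49
B: max(12, 0, 49) = 49

49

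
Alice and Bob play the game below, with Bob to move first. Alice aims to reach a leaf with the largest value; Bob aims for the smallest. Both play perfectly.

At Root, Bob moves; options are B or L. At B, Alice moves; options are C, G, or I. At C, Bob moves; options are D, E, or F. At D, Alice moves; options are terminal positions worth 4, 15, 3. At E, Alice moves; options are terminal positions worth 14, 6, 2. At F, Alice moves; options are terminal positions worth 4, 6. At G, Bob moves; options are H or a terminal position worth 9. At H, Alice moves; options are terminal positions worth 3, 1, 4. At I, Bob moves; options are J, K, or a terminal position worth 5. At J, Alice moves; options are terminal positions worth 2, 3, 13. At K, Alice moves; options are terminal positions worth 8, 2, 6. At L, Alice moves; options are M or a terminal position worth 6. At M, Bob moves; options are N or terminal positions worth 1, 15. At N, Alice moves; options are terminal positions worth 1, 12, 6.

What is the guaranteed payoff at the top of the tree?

6

D (Alice): max(4, 15, 3) = 15
E (Alice): max(14, 6, 2) = 14
F (Alice): max(4, 6) = 6
C (Bob): min(15, 14, 6) = 6
H (Alice): max(3, 1, 4) = 4
G (Bob): min(4, 9) = 4
J (Alice): max(2, 3, 13) = 13
K (Alice): max(8, 2, 6) = 8
I (Bob): min(13, 8, 5) = 5
B (Alice): max(6, 4, 5) = 6
N (Alice): max(1, 12, 6) = 12
M (Bob): min(12, 1, 15) = 1
L (Alice): max(1, 6) = 6
Root (Bob): min(6, 6) = 6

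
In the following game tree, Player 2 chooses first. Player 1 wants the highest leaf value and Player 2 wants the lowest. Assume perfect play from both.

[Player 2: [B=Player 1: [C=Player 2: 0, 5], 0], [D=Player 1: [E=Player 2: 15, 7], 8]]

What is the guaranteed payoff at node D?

8

E: min(15, 7) = 7
D: max(7, 8) = 8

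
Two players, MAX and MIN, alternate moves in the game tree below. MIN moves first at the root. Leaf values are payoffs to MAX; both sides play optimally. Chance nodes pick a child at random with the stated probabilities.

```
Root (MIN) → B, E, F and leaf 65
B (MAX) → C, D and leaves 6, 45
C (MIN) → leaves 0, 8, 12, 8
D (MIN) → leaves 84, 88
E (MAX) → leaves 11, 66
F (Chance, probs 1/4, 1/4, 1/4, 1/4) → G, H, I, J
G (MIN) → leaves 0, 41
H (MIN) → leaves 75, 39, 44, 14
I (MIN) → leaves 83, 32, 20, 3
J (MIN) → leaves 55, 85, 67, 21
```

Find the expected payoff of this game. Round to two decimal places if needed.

9.5

C (MIN): min(0, 8, 12, 8) = 0
D (MIN): min(84, 88) = 84
B (MAX): max(0, 84, 6, 45) = 84
E (MAX): max(11, 66) = 66
G (MIN): min(0, 41) = 0
H (MIN): min(75, 39, 44, 14) = 14
I (MIN): min(83, 32, 20, 3) = 3
J (MIN): min(55, 85, 67, 21) = 21
F (Chance): 1/4·0 + 1/4·14 + 1/4·3 + 1/4·21 = 9.5
Root (MIN): min(84, 66, 9.5, 65) = 9.5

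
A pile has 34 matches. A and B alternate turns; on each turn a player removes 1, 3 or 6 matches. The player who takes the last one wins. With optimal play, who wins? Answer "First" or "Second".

W/L table (W = player to move can force a win):
i:   0  1  2  3  4  5  6  7  8  9 10 11 12 13 14 15 16 17 18 19 20 21 22 23 24 25 26 27 28 29 30 31 32 33 34
     L  W  L  W  L  W  W  W  W  L  W  L  W  L  W  W  W  W  L  W  L  W  L  W  W  W  W  L  W  L  W  L  W  W  W
Position 34 is W, so the first player wins.

First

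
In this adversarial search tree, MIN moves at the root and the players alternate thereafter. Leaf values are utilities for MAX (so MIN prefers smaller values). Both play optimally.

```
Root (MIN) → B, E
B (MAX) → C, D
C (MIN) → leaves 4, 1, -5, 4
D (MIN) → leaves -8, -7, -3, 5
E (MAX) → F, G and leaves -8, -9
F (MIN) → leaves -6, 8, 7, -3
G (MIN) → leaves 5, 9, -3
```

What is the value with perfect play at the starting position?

-5

C (MIN): min(4, 1, -5, 4) = -5
D (MIN): min(-8, -7, -3, 5) = -8
B (MAX): max(-5, -8) = -5
F (MIN): min(-6, 8, 7, -3) = -6
G (MIN): min(5, 9, -3) = -3
E (MAX): max(-6, -3, -8, -9) = -3
Root (MIN): min(-5, -3) = -5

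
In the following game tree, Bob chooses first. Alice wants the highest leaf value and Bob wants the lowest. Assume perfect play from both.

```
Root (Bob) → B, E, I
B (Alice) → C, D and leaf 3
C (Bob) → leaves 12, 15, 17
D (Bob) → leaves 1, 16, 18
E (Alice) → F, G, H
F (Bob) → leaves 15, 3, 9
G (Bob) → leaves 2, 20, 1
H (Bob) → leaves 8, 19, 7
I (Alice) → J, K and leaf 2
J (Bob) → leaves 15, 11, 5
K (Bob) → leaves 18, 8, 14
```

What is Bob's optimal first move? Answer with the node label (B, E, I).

E

C (Bob): min(12, 15, 17) = 12
D (Bob): min(1, 16, 18) = 1
B (Alice): max(12, 1, 3) = 12
F (Bob): min(15, 3, 9) = 3
G (Bob): min(2, 20, 1) = 1
H (Bob): min(8, 19, 7) = 7
E (Alice): max(3, 1, 7) = 7
J (Bob): min(15, 11, 5) = 5
K (Bob): min(18, 8, 14) = 8
I (Alice): max(5, 8, 2) = 8
Root (Bob): min(12, 7, 8) = 7
Bob picks the child with the lowest value: E (value 7).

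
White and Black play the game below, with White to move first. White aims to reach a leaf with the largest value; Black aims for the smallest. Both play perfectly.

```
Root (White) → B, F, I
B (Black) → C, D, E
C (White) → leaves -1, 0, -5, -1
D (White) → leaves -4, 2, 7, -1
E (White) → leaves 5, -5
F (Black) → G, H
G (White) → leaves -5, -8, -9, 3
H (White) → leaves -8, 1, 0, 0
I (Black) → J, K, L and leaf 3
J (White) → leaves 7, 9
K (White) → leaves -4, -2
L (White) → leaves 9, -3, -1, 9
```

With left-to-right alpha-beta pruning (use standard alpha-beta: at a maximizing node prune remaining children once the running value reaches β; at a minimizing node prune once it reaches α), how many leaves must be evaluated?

C [α=-∞,β=+∞]: v=0
D [α=-∞,β=0]: v=2 after child 2 ≥ β → β-cutoff, skip 2
E [α=-∞,β=0]: v=5 after child 1 ≥ β → β-cutoff, skip 1
B [α=-∞,β=+∞]: v=0
G [α=0,β=+∞]: v=3
H [α=0,β=3]: v=1
F [α=0,β=+∞]: v=1
J [α=1,β=+∞]: v=9
K [α=1,β=9]: v=-2
I [α=1,β=+∞]: v=-2 after child 2 ≤ α → α-cutoff, skip 2
Root [α=-∞,β=+∞]: v=1
Leaves evaluated: 19 of 27.

19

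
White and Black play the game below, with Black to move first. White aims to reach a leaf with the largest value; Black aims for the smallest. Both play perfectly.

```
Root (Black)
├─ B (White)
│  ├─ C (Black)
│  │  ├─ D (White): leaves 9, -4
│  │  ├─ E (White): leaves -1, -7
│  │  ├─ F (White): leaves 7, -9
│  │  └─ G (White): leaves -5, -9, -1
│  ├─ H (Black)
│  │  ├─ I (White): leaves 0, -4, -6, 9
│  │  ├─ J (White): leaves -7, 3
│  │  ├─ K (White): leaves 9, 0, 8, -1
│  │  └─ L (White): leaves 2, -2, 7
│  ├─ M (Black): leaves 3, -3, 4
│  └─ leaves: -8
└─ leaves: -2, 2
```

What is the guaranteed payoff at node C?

D: max(9, -4) = 9
E: max(-1, -7) = -1
F: max(7, -9) = 7
G: max(-5, -9, -1) = -1
C: min(9, -1, 7, -1) = -1

-1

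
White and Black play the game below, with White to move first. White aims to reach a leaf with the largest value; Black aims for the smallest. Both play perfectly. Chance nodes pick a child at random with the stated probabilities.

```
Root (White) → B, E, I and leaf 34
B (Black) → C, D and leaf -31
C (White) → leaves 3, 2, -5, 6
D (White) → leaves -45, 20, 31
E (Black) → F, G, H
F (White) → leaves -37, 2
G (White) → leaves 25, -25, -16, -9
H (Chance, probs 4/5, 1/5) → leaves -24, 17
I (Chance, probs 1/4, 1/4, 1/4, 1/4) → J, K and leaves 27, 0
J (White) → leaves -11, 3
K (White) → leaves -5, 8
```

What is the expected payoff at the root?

C (White): max(3, 2, -5, 6) = 6
D (White): max(-45, 20, 31) = 31
B (Black): min(6, 31, -31) = -31
F (White): max(-37, 2) = 2
G (White): max(25, -25, -16, -9) = 25
H (Chance): 4/5·-24 + 1/5·17 = -15.8
E (Black): min(2, 25, -15.8) = -15.8
J (White): max(-11, 3) = 3
K (White): max(-5, 8) = 8
I (Chance): 1/4·3 + 1/4·8 + 1/4·27 + 1/4·0 = 9.5
Root (White): max(-31, -15.8, 9.5, 34) = 34

34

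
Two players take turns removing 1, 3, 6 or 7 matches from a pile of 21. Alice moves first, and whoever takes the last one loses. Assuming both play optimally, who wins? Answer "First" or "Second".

First

Mark each pile size as W (mover wins) or L (mover loses):
i:   0  1  2  3  4  5  6  7  8  9 10 11 12 13 14 15 16 17 18 19 20 21
     W  L  W  L  W  L  W  W  W  W  W  W  W  L  W  L  W  L  W  W  W  W
Position 21 is W, so the first player wins.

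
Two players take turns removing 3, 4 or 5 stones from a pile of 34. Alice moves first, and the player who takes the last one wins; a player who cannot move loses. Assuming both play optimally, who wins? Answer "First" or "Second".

Second

W/L table (W = player to move can force a win):
i:   0  1  2  3  4  5  6  7  8  9 10 11 12 13 14 15 16 17 18 19 20 21 22 23 24 25 26 27 28 29 30 31 32 33 34
     L  L  L  W  W  W  W  W  L  L  L  W  W  W  W  W  L  L  L  W  W  W  W  W  L  L  L  W  W  W  W  W  L  L  L
Position 34 is L, so the second player wins.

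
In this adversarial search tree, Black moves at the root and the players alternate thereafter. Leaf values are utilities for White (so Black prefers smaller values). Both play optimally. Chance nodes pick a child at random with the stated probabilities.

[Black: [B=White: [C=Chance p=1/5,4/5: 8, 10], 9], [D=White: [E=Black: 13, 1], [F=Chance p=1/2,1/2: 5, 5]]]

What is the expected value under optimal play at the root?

C (Chance): 1/5·8 + 4/5·10 = 9.6
B (White): max(9.6, 9) = 9.6
E (Black): min(13, 1) = 1
F (Chance): 1/2·5 + 1/2·5 = 5
D (White): max(1, 5) = 5
Root (Black): min(9.6, 5) = 5

5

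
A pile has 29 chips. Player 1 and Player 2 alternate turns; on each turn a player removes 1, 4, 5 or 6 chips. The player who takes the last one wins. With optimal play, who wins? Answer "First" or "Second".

Second

W/L table (W = player to move can force a win):
i:   0  1  2  3  4  5  6  7  8  9 10 11 12 13 14 15 16 17 18 19 20 21 22 23 24 25 26 27 28 29
     L  W  L  W  W  W  W  W  W  L  W  L  W  W  W  W  W  W  L  W  L  W  W  W  W  W  W  L  W  L
Position 29 is L, so the second player wins.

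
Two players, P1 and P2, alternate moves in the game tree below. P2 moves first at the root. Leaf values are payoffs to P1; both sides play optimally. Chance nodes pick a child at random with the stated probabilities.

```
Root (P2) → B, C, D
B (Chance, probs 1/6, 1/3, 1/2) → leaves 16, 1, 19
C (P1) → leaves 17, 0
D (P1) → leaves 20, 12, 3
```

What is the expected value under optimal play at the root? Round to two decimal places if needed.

B (Chance): 1/6·16 + 1/3·1 + 1/2·19 = 12.5
C (P1): max(17, 0) = 17
D (P1): max(20, 12, 3) = 20
Root (P2): min(12.5, 17, 20) = 12.5

12.5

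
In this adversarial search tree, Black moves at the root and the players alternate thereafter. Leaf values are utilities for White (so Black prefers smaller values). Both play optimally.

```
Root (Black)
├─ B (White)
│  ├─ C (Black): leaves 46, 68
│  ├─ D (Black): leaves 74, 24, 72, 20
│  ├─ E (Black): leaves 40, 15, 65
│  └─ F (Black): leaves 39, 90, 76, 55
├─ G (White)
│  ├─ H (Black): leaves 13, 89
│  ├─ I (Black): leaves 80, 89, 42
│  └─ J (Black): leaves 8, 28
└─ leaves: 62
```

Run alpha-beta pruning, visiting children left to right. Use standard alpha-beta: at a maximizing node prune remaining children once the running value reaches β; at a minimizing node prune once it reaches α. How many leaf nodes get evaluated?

C [α=-∞,β=+∞]: v=46
D [α=46,β=+∞]: v=24 after child 2 ≤ α → α-cutoff, skip 2
E [α=46,β=+∞]: v=40 after child 1 ≤ α → α-cutoff, skip 2
F [α=46,β=+∞]: v=39 after child 1 ≤ α → α-cutoff, skip 3
B [α=-∞,β=+∞]: v=46
H [α=-∞,β=46]: v=13
I [α=13,β=46]: v=42
J [α=42,β=46]: v=8 after child 1 ≤ α → α-cutoff, skip 1
G [α=-∞,β=46]: v=42
Root [α=-∞,β=+∞]: v=42
Leaves evaluated: 13 of 21.

13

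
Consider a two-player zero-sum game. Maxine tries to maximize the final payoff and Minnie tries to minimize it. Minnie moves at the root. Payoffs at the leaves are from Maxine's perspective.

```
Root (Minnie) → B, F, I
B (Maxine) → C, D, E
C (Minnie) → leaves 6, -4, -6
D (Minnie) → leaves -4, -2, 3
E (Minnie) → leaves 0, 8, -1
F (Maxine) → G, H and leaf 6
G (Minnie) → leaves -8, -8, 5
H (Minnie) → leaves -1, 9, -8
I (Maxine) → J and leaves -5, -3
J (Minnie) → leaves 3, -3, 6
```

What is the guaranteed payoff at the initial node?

C (Minnie): min(6, -4, -6) = -6
D (Minnie): min(-4, -2, 3) = -4
E (Minnie): min(0, 8, -1) = -1
B (Maxine): max(-6, -4, -1) = -1
G (Minnie): min(-8, -8, 5) = -8
H (Minnie): min(-1, 9, -8) = -8
F (Maxine): max(-8, -8, 6) = 6
J (Minnie): min(3, -3, 6) = -3
I (Maxine): max(-3, -5, -3) = -3
Root (Minnie): min(-1, 6, -3) = -3

-3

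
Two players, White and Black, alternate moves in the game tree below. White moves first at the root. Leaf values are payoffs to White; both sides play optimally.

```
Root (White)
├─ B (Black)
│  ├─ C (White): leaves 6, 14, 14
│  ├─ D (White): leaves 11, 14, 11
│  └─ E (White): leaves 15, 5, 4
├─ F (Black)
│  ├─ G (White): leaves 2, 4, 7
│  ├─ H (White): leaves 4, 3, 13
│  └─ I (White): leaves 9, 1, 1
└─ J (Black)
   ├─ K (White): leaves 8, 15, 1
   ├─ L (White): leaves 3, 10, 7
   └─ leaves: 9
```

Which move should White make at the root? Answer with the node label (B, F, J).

B

C (White): max(6, 14, 14) = 14
D (White): max(11, 14, 11) = 14
E (White): max(15, 5, 4) = 15
B (Black): min(14, 14, 15) = 14
G (White): max(2, 4, 7) = 7
H (White): max(4, 3, 13) = 13
I (White): max(9, 1, 1) = 9
F (Black): min(7, 13, 9) = 7
K (White): max(8, 15, 1) = 15
L (White): max(3, 10, 7) = 10
J (Black): min(15, 10, 9) = 9
Root (White): max(14, 7, 9) = 14
White picks the child with the highest value: B (value 14).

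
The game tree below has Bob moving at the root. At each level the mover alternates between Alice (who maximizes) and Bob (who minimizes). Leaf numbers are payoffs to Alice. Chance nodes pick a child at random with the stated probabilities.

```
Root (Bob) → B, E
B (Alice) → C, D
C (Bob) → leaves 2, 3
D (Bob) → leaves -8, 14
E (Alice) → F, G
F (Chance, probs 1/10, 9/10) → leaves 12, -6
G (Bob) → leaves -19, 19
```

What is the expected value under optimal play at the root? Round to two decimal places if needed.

C (Bob): min(2, 3) = 2
D (Bob): min(-8, 14) = -8
B (Alice): max(2, -8) = 2
F (Chance): 1/10·12 + 9/10·-6 = -4.2
G (Bob): min(-19, 19) = -19
E (Alice): max(-4.2, -19) = -4.2
Root (Bob): min(2, -4.2) = -4.2

-4.2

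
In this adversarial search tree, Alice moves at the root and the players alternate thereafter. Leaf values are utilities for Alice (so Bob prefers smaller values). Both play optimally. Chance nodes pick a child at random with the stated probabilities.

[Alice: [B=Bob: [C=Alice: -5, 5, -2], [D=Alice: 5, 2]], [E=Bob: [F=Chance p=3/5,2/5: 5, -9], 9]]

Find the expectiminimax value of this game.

C (Alice): max(-5, 5, -2) = 5
D (Alice): max(5, 2) = 5
B (Bob): min(5, 5) = 5
F (Chance): 3/5·5 + 2/5·-9 = -0.6
E (Bob): min(-0.6, 9) = -0.6
Root (Alice): max(5, -0.6) = 5

5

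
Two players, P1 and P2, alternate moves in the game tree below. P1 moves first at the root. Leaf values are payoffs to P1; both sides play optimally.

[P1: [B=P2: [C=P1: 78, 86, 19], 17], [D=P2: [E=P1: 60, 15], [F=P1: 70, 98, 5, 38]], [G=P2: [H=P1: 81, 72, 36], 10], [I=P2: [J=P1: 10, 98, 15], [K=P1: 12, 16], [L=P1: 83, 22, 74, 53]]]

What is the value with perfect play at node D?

60

E: max(60, 15) = 60
F: max(70, 98, 5, 38) = 98
D: min(60, 98) = 60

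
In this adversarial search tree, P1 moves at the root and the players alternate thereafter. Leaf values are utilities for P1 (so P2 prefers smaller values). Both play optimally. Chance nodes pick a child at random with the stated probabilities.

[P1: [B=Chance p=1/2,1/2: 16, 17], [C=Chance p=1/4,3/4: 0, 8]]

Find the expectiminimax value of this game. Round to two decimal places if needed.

16.5

B (Chance): 1/2·16 + 1/2·17 = 16.5
C (Chance): 1/4·0 + 3/4·8 = 6
Root (P1): max(16.5, 6) = 16.5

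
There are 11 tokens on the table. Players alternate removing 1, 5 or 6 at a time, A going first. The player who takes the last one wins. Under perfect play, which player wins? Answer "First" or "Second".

Compute winning (W) and losing (L) positions by backward induction:
i:   0  1  2  3  4  5  6  7  8  9 10 11
     L  W  L  W  L  W  W  W  W  W  W  L
Position 11 is L, so the second player wins.

Second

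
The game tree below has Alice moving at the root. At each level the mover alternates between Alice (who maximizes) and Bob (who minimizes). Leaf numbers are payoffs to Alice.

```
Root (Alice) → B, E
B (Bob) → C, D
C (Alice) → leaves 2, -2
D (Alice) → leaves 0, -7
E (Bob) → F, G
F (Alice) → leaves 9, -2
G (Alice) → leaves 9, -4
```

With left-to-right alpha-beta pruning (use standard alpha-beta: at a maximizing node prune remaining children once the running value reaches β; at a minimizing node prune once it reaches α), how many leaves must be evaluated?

C [α=-∞,β=+∞]: v=2
D [α=-∞,β=2]: v=0
B [α=-∞,β=+∞]: v=0
F [α=0,β=+∞]: v=9
G [α=0,β=9]: v=9 after child 1 ≥ β → β-cutoff, skip 1
E [α=0,β=+∞]: v=9
Root [α=-∞,β=+∞]: v=9
Leaves evaluated: 7 of 8.

7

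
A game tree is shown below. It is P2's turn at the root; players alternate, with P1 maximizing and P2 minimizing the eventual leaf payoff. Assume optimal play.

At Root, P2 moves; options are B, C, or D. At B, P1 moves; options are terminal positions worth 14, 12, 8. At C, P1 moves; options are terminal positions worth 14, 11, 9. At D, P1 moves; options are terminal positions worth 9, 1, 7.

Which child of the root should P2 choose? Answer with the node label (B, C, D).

B (P1): max(14, 12, 8) = 14
C (P1): max(14, 11, 9) = 14
D (P1): max(9, 1, 7) = 9
Root (P2): min(14, 14, 9) = 9
P2 picks the child with the lowest value: D (value 9).

D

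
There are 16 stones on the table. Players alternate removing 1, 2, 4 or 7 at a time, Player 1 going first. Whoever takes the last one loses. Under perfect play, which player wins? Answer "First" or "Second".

i:   0  1  2  3  4  5  6  7  8  9 10 11 12 13 14 15 16
     W  L  W  W  L  W  W  L  W  W  L  W  W  L  W  W  L
Position 16 is L, so the second player wins.

Second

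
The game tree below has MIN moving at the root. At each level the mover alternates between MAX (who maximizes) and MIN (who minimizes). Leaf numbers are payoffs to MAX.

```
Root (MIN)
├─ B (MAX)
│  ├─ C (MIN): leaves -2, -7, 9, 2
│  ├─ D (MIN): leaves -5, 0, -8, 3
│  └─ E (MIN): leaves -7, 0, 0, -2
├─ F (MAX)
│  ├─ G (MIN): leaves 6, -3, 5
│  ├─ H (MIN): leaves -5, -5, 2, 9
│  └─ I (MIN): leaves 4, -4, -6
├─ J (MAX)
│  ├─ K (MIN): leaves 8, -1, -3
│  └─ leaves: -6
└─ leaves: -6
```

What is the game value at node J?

K: min(8, -1, -3) = -3
J: max(-3, -6) = -3

-3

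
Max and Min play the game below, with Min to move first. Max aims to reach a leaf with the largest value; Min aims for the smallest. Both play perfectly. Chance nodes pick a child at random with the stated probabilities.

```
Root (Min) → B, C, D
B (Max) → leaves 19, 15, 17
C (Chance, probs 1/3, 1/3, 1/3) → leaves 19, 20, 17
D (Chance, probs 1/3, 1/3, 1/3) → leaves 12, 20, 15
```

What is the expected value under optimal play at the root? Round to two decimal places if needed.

15.67

B (Max): max(19, 15, 17) = 19
C (Chance): 1/3·19 + 1/3·20 + 1/3·17 = 18.67
D (Chance): 1/3·12 + 1/3·20 + 1/3·15 = 15.67
Root (Min): min(19, 18.67, 15.67) = 15.67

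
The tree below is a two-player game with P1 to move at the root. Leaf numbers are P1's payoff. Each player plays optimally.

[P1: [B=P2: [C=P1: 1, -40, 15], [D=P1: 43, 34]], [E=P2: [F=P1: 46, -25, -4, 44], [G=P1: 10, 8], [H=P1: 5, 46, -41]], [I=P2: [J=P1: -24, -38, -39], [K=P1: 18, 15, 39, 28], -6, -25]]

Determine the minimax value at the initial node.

C (P1): max(1, -40, 15) = 15
D (P1): max(43, 34) = 43
B (P2): min(15, 43) = 15
F (P1): max(46, -25, -4, 44) = 46
G (P1): max(10, 8) = 10
H (P1): max(5, 46, -41) = 46
E (P2): min(46, 10, 46) = 10
J (P1): max(-24, -38, -39) = -24
K (P1): max(18, 15, 39, 28) = 39
I (P2): min(-24, 39, -6, -25) = -25
Root (P1): max(15, 10, -25) = 15

15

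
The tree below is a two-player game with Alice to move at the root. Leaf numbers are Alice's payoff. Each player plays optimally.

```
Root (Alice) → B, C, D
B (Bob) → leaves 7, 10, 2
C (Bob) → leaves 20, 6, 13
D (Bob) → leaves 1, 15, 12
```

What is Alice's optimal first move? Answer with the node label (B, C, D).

C

B (Bob): min(7, 10, 2) = 2
C (Bob): min(20, 6, 13) = 6
D (Bob): min(1, 15, 12) = 1
Root (Alice): max(2, 6, 1) = 6
Alice picks the child with the highest value: C (value 6).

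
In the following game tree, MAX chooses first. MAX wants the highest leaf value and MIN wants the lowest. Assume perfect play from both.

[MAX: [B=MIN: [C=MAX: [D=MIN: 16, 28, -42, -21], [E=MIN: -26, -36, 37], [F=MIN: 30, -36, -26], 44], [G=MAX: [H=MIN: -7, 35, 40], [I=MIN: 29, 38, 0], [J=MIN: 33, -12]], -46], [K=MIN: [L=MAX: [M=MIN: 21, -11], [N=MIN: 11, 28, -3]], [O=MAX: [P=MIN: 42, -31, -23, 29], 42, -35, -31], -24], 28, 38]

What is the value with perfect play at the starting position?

D (MIN): min(16, 28, -42, -21) = -42
E (MIN): min(-26, -36, 37) = -36
F (MIN): min(30, -36, -26) = -36
C (MAX): max(-42, -36, -36, 44) = 44
H (MIN): min(-7, 35, 40) = -7
I (MIN): min(29, 38, 0) = 0
J (MIN): min(33, -12) = -12
G (MAX): max(-7, 0, -12) = 0
B (MIN): min(44, 0, -46) = -46
M (MIN): min(21, -11) = -11
N (MIN): min(11, 28, -3) = -3
L (MAX): max(-11, -3) = -3
P (MIN): min(42, -31, -23, 29) = -31
O (MAX): max(-31, 42, -35, -31) = 42
K (MIN): min(-3, 42, -24) = -24
Root (MAX): max(-46, -24, 28, 38) = 38

38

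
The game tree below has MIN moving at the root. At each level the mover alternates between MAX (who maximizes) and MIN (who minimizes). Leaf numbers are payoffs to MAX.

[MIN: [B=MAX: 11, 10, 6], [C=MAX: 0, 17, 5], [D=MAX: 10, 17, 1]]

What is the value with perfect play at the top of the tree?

B (MAX): max(11, 10, 6) = 11
C (MAX): max(0, 17, 5) = 17
D (MAX): max(10, 17, 1) = 17
Root (MIN): min(11, 17, 17) = 11

11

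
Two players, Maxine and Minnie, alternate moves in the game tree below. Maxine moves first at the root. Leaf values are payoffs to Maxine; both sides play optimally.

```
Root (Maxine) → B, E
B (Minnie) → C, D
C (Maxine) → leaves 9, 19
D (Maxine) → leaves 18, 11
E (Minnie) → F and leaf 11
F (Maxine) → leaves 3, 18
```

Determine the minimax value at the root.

18

C (Maxine): max(9, 19) = 19
D (Maxine): max(18, 11) = 18
B (Minnie): min(19, 18) = 18
F (Maxine): max(3, 18) = 18
E (Minnie): min(18, 11) = 11
Root (Maxine): max(18, 11) = 18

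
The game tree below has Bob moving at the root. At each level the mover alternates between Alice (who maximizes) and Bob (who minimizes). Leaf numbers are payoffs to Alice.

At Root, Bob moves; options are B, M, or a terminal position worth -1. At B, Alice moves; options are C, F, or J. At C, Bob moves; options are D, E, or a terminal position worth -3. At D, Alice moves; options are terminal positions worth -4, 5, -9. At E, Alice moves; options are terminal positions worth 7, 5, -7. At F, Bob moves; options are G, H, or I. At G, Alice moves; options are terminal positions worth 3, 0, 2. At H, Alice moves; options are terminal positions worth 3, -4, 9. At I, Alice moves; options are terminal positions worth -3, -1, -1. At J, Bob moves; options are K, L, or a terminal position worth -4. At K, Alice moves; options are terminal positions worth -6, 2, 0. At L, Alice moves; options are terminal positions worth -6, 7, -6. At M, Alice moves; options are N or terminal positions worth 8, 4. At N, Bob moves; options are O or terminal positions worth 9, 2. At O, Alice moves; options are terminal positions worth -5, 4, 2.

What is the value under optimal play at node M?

8

O: max(-5, 4, 2) = 4
N: min(4, 9, 2) = 2
M: max(2, 8, 4) = 8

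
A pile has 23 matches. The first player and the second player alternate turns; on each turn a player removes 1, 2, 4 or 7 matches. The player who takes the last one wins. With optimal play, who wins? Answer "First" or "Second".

First

i:   0  1  2  3  4  5  6  7  8  9 10 11 12 13 14 15 16 17 18 19 20 21 22 23
     L  W  W  L  W  W  L  W  W  L  W  W  L  W  W  L  W  W  L  W  W  L  W  W
Position 23 is W, so the first player wins.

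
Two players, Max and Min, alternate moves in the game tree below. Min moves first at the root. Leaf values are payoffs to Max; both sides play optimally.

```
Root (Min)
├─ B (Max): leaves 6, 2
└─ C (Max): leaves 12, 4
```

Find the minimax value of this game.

B (Max): max(6, 2) = 6
C (Max): max(12, 4) = 12
Root (Min): min(6, 12) = 6

6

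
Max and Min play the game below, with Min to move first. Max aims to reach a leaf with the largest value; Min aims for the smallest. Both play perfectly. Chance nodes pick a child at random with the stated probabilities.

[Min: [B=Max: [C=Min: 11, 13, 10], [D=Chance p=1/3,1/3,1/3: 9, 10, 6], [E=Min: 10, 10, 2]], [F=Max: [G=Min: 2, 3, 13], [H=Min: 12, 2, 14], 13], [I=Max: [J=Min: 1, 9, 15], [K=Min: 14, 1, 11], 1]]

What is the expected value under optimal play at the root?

1

C (Min): min(11, 13, 10) = 10
D (Chance): 1/3·9 + 1/3·10 + 1/3·6 = 8.33
E (Min): min(10, 10, 2) = 2
B (Max): max(10, 8.33, 2) = 10
G (Min): min(2, 3, 13) = 2
H (Min): min(12, 2, 14) = 2
F (Max): max(2, 2, 13) = 13
J (Min): min(1, 9, 15) = 1
K (Min): min(14, 1, 11) = 1
I (Max): max(1, 1, 1) = 1
Root (Min): min(10, 13, 1) = 1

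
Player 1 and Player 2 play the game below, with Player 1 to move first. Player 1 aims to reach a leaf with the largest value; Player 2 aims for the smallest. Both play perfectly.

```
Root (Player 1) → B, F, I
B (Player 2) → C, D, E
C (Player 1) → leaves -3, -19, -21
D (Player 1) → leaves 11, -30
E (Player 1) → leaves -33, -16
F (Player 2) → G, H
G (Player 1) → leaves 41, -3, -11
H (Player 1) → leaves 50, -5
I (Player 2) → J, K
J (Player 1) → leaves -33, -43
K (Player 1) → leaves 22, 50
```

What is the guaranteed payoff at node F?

41

G: max(41, -3, -11) = 41
H: max(50, -5) = 50
F: min(41, 50) = 41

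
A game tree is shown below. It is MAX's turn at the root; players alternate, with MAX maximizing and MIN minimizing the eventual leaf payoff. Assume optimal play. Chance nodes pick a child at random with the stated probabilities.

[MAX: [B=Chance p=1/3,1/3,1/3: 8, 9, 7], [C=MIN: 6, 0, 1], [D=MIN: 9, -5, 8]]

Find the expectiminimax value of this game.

B (Chance): 1/3·8 + 1/3·9 + 1/3·7 = 8
C (MIN): min(6, 0, 1) = 0
D (MIN): min(9, -5, 8) = -5
Root (MAX): max(8, 0, -5) = 8

8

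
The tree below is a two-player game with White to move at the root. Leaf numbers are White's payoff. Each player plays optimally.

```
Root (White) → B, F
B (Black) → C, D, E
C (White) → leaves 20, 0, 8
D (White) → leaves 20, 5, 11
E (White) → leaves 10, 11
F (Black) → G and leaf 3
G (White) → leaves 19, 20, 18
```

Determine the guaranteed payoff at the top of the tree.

11

C (White): max(20, 0, 8) = 20
D (White): max(20, 5, 11) = 20
E (White): max(10, 11) = 11
B (Black): min(20, 20, 11) = 11
G (White): max(19, 20, 18) = 20
F (Black): min(20, 3) = 3
Root (White): max(11, 3) = 11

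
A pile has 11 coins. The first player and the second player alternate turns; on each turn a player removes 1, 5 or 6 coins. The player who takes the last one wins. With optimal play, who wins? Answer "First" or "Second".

Second

Compute winning (W) and losing (L) positions by backward induction:
i:   0  1  2  3  4  5  6  7  8  9 10 11
     L  W  L  W  L  W  W  W  W  W  W  L
Position 11 is L, so the second player wins.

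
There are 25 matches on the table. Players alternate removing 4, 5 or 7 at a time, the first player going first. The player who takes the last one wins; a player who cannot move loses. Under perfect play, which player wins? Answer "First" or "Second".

Positions where the player to move wins (W) vs loses (L):
i:   0  1  2  3  4  5  6  7  8  9 10 11 12 13 14 15 16 17 18 19 20 21 22 23 24 25
     L  L  L  L  W  W  W  W  W  W  W  L  L  L  L  W  W  W  W  W  W  W  L  L  L  L
Position 25 is L, so the second player wins.

Second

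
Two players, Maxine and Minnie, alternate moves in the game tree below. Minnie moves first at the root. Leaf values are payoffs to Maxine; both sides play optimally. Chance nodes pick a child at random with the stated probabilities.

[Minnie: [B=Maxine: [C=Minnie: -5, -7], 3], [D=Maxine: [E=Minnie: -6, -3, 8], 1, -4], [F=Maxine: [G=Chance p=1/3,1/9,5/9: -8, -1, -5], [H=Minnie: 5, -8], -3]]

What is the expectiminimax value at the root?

C (Minnie): min(-5, -7) = -7
B (Maxine): max(-7, 3) = 3
E (Minnie): min(-6, -3, 8) = -6
D (Maxine): max(-6, 1, -4) = 1
G (Chance): 1/3·-8 + 1/9·-1 + 5/9·-5 = -5.56
H (Minnie): min(5, -8) = -8
F (Maxine): max(-5.56, -8, -3) = -3
Root (Minnie): min(3, 1, -3) = -3

-3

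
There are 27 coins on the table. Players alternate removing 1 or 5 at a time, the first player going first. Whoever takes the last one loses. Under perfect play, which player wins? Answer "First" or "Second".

Second

Mark each pile size as W (mover wins) or L (mover loses):
i:   0  1  2  3  4  5  6  7  8  9 10 11 12 13 14 15 16 17 18 19 20 21 22 23 24 25 26 27
     W  L  W  L  W  L  W  L  W  L  W  L  W  L  W  L  W  L  W  L  W  L  W  L  W  L  W  L
Position 27 is L, so the second player wins.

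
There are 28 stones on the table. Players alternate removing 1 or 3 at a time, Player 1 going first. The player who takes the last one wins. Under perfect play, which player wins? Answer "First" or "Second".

Second

i:   0  1  2  3  4  5  6  7  8  9 10 11 12 13 14 15 16 17 18 19 20 21 22 23 24 25 26 27 28
     L  W  L  W  L  W  L  W  L  W  L  W  L  W  L  W  L  W  L  W  L  W  L  W  L  W  L  W  L
Position 28 is L, so the second player wins.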